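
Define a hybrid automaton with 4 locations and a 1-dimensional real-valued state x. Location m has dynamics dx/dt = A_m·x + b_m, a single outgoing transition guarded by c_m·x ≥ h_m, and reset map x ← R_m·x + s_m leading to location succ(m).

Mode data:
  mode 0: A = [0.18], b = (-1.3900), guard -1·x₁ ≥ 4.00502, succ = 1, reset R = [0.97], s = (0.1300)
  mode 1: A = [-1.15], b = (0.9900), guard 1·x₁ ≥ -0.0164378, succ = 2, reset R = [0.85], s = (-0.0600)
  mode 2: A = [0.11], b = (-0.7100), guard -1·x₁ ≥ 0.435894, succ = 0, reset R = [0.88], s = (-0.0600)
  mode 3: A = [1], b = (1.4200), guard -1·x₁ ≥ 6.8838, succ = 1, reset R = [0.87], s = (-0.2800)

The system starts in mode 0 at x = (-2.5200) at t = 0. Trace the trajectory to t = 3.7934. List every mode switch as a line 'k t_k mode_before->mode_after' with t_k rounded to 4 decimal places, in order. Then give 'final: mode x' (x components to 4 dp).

Mode 0: guard c·x = 4.0050 hit at Δt = 0.7522 (t = 0.7522), x⁻ = (-4.0050) → reset → x⁺ = (-3.7549), jump to mode 1
Mode 1: guard c·x = -0.0164 hit at Δt = 1.4438 (t = 2.1960), x⁻ = (-0.0164) → reset → x⁺ = (-0.0740), jump to mode 2
Mode 2: guard c·x = 0.4359 hit at Δt = 0.4905 (t = 2.6865), x⁻ = (-0.4359) → reset → x⁺ = (-0.4436), jump to mode 0
Mode 0: flow for 1.1069 to horizon, guard not reached → x = (-2.2440)

1 0.7522 0->1
2 2.1960 1->2
3 2.6865 2->0
final: 0 -2.2440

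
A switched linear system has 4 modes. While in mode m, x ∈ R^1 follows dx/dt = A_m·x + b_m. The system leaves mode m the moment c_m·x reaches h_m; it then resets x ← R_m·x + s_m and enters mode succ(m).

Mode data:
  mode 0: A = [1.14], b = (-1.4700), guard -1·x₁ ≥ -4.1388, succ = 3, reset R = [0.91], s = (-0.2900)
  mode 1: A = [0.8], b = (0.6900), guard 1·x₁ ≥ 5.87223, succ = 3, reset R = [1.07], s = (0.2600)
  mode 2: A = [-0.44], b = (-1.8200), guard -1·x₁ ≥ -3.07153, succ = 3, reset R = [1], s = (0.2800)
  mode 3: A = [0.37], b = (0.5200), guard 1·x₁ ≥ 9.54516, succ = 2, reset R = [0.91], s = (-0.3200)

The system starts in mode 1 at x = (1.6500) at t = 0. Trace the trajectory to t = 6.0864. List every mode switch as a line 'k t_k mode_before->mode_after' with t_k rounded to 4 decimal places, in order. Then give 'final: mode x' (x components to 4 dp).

1 1.2325 1->3
2 2.0984 3->2
3 3.3501 2->3
4 5.6036 3->2
final: 2 5.9732

Mode 1: guard c·x = 5.8722 hit at Δt = 1.2325 (t = 1.2325), x⁻ = (5.8722) → reset → x⁺ = (6.5433), jump to mode 3
Mode 3: guard c·x = 9.5452 hit at Δt = 0.8659 (t = 2.0984), x⁻ = (9.5452) → reset → x⁺ = (8.3661), jump to mode 2
Mode 2: guard c·x = -3.0715 hit at Δt = 1.2517 (t = 3.3501), x⁻ = (3.0715) → reset → x⁺ = (3.3515), jump to mode 3
Mode 3: guard c·x = 9.5452 hit at Δt = 2.2535 (t = 5.6036), x⁻ = (9.5452) → reset → x⁺ = (8.3661), jump to mode 2
Mode 2: flow for 0.4828 to horizon, guard not reached → x = (5.9732)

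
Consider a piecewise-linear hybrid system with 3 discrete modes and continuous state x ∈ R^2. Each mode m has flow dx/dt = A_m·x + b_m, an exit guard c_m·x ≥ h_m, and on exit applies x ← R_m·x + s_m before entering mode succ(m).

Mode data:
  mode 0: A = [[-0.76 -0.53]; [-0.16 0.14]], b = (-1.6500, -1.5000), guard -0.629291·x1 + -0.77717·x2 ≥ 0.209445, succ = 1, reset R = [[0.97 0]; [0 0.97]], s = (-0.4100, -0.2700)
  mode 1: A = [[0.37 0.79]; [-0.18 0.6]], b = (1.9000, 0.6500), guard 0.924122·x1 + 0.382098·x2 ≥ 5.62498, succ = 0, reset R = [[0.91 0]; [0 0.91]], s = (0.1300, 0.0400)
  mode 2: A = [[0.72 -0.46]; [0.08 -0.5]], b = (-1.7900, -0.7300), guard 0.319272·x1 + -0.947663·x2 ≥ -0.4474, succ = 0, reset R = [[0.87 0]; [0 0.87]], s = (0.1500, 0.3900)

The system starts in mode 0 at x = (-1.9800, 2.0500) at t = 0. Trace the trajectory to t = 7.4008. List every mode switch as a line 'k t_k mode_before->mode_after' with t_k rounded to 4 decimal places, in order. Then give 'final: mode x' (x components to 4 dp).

1 0.4305 0->1
2 1.9573 1->0
3 4.8439 0->1
4 6.2319 1->0
final: 0 -2.4757 5.7013

Mode 0: guard c·x = 0.2094 hit at Δt = 0.4305 (t = 0.4305), x⁻ = (-2.3930, 1.6681) → reset → x⁺ = (-2.7312, 1.3481), jump to mode 1
Mode 1: guard c·x = 5.6250 hit at Δt = 1.5268 (t = 1.9573), x⁻ = (3.9116, 5.2609) → reset → x⁺ = (3.6896, 4.8274), jump to mode 0
Mode 0: guard c·x = 0.2094 hit at Δt = 2.8866 (t = 4.8439), x⁻ = (-3.4695, 2.5398) → reset → x⁺ = (-3.7754, 2.1936), jump to mode 1
Mode 1: guard c·x = 5.6250 hit at Δt = 1.3880 (t = 6.2319), x⁻ = (3.1779, 7.0355) → reset → x⁺ = (3.0219, 6.4423), jump to mode 0
Mode 0: flow for 1.1689 to horizon, guard not reached → x = (-2.4757, 5.7013)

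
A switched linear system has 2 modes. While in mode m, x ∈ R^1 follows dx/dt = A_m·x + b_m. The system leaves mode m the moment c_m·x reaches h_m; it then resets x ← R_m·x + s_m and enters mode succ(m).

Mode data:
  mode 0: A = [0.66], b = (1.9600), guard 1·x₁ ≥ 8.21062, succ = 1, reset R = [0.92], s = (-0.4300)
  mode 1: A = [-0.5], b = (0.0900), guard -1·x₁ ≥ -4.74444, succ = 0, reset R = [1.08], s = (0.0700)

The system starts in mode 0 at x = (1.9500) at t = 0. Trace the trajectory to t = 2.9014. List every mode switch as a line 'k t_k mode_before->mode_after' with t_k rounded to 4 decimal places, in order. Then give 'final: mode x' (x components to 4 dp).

1 1.2438 0->1
2 2.0829 1->0
3 2.5593 0->1
final: 1 6.0322

Mode 0: guard c·x = 8.2106 hit at Δt = 1.2438 (t = 1.2438), x⁻ = (8.2106) → reset → x⁺ = (7.1238), jump to mode 1
Mode 1: guard c·x = -4.7444 hit at Δt = 0.8391 (t = 2.0829), x⁻ = (4.7444) → reset → x⁺ = (5.1940), jump to mode 0
Mode 0: guard c·x = 8.2106 hit at Δt = 0.4765 (t = 2.5593), x⁻ = (8.2106) → reset → x⁺ = (7.1238), jump to mode 1
Mode 1: flow for 0.3421 to horizon, guard not reached → x = (6.0322)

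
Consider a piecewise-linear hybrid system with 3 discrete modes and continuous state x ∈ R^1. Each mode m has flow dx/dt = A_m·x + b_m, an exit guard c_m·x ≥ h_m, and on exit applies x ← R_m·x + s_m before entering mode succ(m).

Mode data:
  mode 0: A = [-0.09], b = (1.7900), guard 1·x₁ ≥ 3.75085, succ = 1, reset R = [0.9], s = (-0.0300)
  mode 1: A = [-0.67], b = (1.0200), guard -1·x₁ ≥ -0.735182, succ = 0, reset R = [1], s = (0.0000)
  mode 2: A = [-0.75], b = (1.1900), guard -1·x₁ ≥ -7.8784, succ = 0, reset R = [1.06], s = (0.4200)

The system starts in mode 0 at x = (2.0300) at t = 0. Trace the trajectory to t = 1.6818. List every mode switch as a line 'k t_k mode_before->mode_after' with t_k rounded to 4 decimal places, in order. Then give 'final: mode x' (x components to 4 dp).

1 1.1258 0->1
final: 1 2.7787

Mode 0: guard c·x = 3.7508 hit at Δt = 1.1258 (t = 1.1258), x⁻ = (3.7508) → reset → x⁺ = (3.3458), jump to mode 1
Mode 1: flow for 0.5560 to horizon, guard not reached → x = (2.7787)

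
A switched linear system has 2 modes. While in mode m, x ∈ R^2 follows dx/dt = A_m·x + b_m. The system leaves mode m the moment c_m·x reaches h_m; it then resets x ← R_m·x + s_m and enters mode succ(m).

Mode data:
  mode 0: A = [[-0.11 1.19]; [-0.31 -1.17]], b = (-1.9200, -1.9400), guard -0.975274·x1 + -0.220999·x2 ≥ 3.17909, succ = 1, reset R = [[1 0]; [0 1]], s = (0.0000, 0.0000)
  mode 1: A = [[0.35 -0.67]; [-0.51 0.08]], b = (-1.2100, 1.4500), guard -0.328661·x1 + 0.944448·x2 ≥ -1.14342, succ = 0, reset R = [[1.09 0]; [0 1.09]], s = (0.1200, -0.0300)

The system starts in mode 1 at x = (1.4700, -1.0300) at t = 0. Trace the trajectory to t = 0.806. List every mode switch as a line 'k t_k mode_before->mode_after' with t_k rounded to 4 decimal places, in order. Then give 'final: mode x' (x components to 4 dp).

Mode 1: guard c·x = -1.1434 hit at Δt = 0.4868 (t = 0.4868), x⁻ = (1.4141, -0.7186) → reset → x⁺ = (1.6614, -0.8133), jump to mode 0
Mode 0: flow for 0.3192 to horizon, guard not reached → x = (0.6242, -1.1689)

1 0.4868 1->0
final: 0 0.6242 -1.1689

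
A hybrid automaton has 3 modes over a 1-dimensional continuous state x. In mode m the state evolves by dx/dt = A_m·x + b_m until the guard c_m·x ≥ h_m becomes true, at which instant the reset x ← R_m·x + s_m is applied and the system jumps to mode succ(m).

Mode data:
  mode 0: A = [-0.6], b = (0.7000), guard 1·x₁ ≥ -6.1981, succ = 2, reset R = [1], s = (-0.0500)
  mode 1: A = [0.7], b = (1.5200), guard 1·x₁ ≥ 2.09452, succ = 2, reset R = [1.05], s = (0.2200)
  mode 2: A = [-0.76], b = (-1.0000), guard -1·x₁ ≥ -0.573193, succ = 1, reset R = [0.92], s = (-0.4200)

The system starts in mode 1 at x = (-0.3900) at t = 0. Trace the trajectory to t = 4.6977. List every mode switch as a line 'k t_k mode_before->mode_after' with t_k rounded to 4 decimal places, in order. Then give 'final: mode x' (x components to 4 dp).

1 1.2475 1->2
2 2.1445 2->1
3 3.0403 1->2
4 3.9373 2->1
final: 1 1.7090

Mode 1: guard c·x = 2.0945 hit at Δt = 1.2475 (t = 1.2475), x⁻ = (2.0945) → reset → x⁺ = (2.4192), jump to mode 2
Mode 2: guard c·x = -0.5732 hit at Δt = 0.8970 (t = 2.1445), x⁻ = (0.5732) → reset → x⁺ = (0.1073), jump to mode 1
Mode 1: guard c·x = 2.0945 hit at Δt = 0.8958 (t = 3.0403), x⁻ = (2.0945) → reset → x⁺ = (2.4192), jump to mode 2
Mode 2: guard c·x = -0.5732 hit at Δt = 0.8970 (t = 3.9373), x⁻ = (0.5732) → reset → x⁺ = (0.1073), jump to mode 1
Mode 1: flow for 0.7604 to horizon, guard not reached → x = (1.7090)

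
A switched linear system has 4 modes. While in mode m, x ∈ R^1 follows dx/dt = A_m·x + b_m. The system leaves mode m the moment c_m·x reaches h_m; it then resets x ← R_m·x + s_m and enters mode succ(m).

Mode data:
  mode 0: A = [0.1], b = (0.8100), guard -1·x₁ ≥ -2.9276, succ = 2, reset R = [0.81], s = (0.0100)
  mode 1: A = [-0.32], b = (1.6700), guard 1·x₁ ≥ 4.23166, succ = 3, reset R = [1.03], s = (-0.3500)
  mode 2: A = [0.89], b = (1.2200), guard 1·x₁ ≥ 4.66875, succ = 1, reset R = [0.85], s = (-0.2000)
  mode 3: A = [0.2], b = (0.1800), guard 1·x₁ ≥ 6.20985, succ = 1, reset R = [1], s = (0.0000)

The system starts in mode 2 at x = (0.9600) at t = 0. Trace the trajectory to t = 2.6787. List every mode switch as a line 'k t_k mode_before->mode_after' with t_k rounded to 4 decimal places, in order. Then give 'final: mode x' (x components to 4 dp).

1 1.0698 2->1
2 2.2722 1->3
final: 3 4.4243

Mode 2: guard c·x = 4.6688 hit at Δt = 1.0698 (t = 1.0698), x⁻ = (4.6688) → reset → x⁺ = (3.7684), jump to mode 1
Mode 1: guard c·x = 4.2317 hit at Δt = 1.2024 (t = 2.2722), x⁻ = (4.2317) → reset → x⁺ = (4.0086), jump to mode 3
Mode 3: flow for 0.4065 to horizon, guard not reached → x = (4.4243)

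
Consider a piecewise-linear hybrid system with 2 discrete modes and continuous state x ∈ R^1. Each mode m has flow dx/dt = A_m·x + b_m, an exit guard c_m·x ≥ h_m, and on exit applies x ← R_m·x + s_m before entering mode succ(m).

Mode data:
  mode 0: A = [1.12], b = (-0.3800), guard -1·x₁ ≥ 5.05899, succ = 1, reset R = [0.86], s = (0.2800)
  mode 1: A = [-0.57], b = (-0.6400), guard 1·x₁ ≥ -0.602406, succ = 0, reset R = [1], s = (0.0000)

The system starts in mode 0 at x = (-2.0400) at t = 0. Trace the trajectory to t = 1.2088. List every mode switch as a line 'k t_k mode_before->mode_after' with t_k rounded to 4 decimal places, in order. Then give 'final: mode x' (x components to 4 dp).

Mode 0: guard c·x = 5.0590 hit at Δt = 0.7315 (t = 0.7315), x⁻ = (-5.0590) → reset → x⁺ = (-4.0707), jump to mode 1
Mode 1: flow for 0.4773 to horizon, guard not reached → x = (-3.3686)

1 0.7315 0->1
final: 1 -3.3686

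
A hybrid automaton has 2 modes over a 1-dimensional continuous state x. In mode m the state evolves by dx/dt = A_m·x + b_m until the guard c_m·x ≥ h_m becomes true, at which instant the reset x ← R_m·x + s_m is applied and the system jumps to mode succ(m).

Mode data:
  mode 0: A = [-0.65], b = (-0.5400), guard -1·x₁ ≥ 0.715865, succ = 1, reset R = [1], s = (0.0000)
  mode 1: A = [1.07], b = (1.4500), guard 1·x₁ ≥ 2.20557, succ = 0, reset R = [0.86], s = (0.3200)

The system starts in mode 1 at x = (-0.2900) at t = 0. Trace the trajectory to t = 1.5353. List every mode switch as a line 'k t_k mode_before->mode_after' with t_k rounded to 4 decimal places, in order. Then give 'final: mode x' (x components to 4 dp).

Mode 1: guard c·x = 2.2056 hit at Δt = 1.1279 (t = 1.1279), x⁻ = (2.2056) → reset → x⁺ = (2.2168), jump to mode 0
Mode 0: flow for 0.4074 to horizon, guard not reached → x = (1.5078)

1 1.1279 1->0
final: 0 1.5078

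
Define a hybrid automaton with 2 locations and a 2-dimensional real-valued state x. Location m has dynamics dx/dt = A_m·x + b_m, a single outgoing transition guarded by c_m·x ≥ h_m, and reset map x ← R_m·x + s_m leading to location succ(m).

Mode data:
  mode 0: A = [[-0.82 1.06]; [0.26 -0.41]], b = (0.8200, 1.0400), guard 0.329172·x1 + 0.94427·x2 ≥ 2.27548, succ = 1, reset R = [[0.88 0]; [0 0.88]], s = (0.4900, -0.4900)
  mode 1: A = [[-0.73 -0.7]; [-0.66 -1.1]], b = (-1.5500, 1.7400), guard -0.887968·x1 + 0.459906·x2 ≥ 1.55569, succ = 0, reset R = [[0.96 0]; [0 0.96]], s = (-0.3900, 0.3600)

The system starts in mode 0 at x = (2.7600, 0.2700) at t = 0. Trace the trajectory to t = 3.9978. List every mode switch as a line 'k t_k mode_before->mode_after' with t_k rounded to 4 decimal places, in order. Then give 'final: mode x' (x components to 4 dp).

Mode 0: guard c·x = 2.2755 hit at Δt = 0.9634 (t = 0.9634), x⁻ = (2.5235, 1.5301) → reset → x⁺ = (2.7107, 0.8565), jump to mode 1
Mode 1: guard c·x = 1.5557 hit at Δt = 1.4401 (t = 2.4035), x⁻ = (-1.0384, 1.3778) → reset → x⁺ = (-1.3868, 1.6827), jump to mode 0
Mode 0: guard c·x = 2.2755 hit at Δt = 0.9669 (t = 3.3704), x⁻ = (1.2039, 1.9901) → reset → x⁺ = (1.5495, 1.2613), jump to mode 1
Mode 1: flow for 0.6274 to horizon, guard not reached → x = (-0.2260, 1.2730)

1 0.9634 0->1
2 2.4035 1->0
3 3.3704 0->1
final: 1 -0.2260 1.2730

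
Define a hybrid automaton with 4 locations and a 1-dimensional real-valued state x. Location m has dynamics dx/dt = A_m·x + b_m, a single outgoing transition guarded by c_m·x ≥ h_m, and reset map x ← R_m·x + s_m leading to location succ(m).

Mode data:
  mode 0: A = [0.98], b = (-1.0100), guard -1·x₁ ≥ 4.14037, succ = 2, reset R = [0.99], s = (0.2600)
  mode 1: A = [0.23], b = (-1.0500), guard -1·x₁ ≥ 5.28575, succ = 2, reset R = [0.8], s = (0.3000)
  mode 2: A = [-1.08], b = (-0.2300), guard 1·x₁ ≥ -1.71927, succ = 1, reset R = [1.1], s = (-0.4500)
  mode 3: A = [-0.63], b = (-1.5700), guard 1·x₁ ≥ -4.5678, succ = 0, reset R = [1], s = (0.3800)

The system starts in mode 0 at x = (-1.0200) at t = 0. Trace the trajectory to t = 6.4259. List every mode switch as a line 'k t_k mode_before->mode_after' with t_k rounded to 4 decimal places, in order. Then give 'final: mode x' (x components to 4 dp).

1 0.9438 0->2
2 1.7572 2->1
3 3.3012 1->2
4 4.1372 2->1
5 5.6812 1->2
final: 2 -1.8754

Mode 0: guard c·x = 4.1404 hit at Δt = 0.9438 (t = 0.9438), x⁻ = (-4.1404) → reset → x⁺ = (-3.8390), jump to mode 2
Mode 2: guard c·x = -1.7193 hit at Δt = 0.8134 (t = 1.7572), x⁻ = (-1.7193) → reset → x⁺ = (-2.3412), jump to mode 1
Mode 1: guard c·x = 5.2858 hit at Δt = 1.5440 (t = 3.3012), x⁻ = (-5.2857) → reset → x⁺ = (-3.9286), jump to mode 2
Mode 2: guard c·x = -1.7193 hit at Δt = 0.8360 (t = 4.1372), x⁻ = (-1.7193) → reset → x⁺ = (-2.3412), jump to mode 1
Mode 1: guard c·x = 5.2858 hit at Δt = 1.5440 (t = 5.6812), x⁻ = (-5.2858) → reset → x⁺ = (-3.9286), jump to mode 2
Mode 2: flow for 0.7447 to horizon, guard not reached → x = (-1.8754)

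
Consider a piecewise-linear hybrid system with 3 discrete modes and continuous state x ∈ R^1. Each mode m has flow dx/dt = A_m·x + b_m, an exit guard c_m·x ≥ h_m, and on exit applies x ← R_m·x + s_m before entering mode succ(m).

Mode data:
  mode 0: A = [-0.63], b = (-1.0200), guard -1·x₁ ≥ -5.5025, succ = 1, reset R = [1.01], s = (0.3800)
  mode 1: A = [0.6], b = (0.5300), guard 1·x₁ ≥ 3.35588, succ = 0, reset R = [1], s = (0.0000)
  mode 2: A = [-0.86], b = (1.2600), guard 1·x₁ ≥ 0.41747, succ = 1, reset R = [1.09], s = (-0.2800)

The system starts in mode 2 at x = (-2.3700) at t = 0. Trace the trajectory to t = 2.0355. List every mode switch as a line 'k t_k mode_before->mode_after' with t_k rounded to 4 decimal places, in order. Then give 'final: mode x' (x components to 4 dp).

1 1.5089 2->1
final: 1 0.5683

Mode 2: guard c·x = 0.4175 hit at Δt = 1.5089 (t = 1.5089), x⁻ = (0.4175) → reset → x⁺ = (0.1750), jump to mode 1
Mode 1: flow for 0.5266 to horizon, guard not reached → x = (0.5683)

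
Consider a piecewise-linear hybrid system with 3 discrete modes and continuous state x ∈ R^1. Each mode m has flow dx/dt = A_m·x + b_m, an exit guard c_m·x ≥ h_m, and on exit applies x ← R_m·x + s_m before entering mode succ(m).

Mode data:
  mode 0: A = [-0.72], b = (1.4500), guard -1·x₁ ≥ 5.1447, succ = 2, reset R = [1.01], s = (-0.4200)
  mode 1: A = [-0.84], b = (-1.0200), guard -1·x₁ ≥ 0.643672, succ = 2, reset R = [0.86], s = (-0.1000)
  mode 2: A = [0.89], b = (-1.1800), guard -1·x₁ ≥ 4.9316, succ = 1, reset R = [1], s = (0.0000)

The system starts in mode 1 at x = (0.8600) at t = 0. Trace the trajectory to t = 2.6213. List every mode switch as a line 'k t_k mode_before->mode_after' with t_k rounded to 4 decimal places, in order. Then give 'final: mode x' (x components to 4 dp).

Mode 1: guard c·x = 0.6437 hit at Δt = 1.5365 (t = 1.5365), x⁻ = (-0.6437) → reset → x⁺ = (-0.6536), jump to mode 2
Mode 2: flow for 1.0848 to horizon, guard not reached → x = (-3.8721)

1 1.5365 1->2
final: 2 -3.8721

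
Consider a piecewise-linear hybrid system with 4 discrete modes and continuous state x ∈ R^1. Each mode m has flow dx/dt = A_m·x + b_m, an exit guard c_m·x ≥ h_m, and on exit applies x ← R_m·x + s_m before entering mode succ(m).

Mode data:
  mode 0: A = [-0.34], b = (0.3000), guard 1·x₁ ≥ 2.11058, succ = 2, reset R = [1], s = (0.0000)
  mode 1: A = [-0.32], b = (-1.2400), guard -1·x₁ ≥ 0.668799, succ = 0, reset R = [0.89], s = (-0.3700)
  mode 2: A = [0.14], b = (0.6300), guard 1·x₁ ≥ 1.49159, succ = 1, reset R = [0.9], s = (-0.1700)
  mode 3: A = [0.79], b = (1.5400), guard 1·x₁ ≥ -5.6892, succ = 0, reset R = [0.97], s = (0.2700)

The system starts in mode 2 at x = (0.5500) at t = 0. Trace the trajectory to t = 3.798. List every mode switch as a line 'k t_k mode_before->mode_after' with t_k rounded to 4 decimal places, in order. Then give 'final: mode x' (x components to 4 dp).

1 1.2212 2->1
2 2.6393 1->0
final: 0 -0.3636

Mode 2: guard c·x = 1.4916 hit at Δt = 1.2212 (t = 1.2212), x⁻ = (1.4916) → reset → x⁺ = (1.1724), jump to mode 1
Mode 1: guard c·x = 0.6688 hit at Δt = 1.4181 (t = 2.6393), x⁻ = (-0.6688) → reset → x⁺ = (-0.9652), jump to mode 0
Mode 0: flow for 1.1587 to horizon, guard not reached → x = (-0.3636)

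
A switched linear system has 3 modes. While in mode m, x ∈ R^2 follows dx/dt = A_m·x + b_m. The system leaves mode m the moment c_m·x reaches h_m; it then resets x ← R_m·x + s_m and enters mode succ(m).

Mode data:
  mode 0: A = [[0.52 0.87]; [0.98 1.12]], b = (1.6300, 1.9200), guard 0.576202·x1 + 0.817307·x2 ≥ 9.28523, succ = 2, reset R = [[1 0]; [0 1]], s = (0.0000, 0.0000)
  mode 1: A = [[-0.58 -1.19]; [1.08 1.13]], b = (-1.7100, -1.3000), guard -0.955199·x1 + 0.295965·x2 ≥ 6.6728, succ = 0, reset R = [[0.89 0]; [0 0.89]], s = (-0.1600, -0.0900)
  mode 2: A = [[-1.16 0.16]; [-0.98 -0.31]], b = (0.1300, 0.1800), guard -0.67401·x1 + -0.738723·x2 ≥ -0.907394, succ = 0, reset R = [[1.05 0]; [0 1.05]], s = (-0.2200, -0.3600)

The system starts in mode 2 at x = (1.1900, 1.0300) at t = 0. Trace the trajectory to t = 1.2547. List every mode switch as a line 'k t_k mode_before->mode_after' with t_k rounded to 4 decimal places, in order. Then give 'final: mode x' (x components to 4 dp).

Mode 2: guard c·x = -0.9074 hit at Δt = 0.4989 (t = 0.4989), x⁻ = (0.7609, 0.5341) → reset → x⁺ = (0.5789, 0.2008), jump to mode 0
Mode 0: flow for 0.7558 to horizon, guard not reached → x = (3.8100, 4.6608)

1 0.4989 2->0
final: 0 3.8100 4.6608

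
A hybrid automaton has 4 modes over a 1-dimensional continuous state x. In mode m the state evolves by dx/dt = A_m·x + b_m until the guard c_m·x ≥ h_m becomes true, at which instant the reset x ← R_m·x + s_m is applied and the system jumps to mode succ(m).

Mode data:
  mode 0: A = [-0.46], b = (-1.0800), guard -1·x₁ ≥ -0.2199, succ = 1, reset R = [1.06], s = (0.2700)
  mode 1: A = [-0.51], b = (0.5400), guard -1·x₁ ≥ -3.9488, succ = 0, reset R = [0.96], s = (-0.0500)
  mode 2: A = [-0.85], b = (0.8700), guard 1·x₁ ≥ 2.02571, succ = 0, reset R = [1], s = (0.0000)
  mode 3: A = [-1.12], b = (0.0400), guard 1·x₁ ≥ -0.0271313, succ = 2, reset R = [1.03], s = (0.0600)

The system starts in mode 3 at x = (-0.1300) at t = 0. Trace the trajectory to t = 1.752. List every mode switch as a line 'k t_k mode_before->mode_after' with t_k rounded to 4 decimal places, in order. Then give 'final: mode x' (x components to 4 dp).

1 0.8657 3->2
final: 2 0.5568

Mode 3: guard c·x = -0.0271 hit at Δt = 0.8657 (t = 0.8657), x⁻ = (-0.0271) → reset → x⁺ = (0.0321), jump to mode 2
Mode 2: flow for 0.8863 to horizon, guard not reached → x = (0.5568)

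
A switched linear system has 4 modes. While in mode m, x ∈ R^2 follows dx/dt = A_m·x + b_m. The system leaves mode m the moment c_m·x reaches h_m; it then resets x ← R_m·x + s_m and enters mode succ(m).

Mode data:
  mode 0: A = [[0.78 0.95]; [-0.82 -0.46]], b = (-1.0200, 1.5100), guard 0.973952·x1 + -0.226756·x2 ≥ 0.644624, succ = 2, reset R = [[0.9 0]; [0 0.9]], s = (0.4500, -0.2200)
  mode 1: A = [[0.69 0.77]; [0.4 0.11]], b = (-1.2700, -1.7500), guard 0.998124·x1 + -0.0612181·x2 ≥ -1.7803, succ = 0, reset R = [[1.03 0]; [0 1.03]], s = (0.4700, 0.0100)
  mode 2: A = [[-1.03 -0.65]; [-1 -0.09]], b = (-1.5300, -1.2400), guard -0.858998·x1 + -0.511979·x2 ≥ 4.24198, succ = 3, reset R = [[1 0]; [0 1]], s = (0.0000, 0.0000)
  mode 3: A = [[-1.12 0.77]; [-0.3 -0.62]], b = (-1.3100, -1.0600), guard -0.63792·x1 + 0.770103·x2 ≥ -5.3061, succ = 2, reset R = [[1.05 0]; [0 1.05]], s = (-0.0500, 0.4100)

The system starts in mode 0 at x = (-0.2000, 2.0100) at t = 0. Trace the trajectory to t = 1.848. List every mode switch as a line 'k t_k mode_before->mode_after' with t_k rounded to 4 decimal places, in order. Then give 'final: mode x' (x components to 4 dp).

1 1.0013 0->2
final: 2 -0.5418 0.3998

Mode 0: guard c·x = 0.6446 hit at Δt = 1.0013 (t = 1.0013), x⁻ = (1.1726, 2.1938) → reset → x⁺ = (1.5054, 1.7544), jump to mode 2
Mode 2: flow for 0.8467 to horizon, guard not reached → x = (-0.5418, 0.3998)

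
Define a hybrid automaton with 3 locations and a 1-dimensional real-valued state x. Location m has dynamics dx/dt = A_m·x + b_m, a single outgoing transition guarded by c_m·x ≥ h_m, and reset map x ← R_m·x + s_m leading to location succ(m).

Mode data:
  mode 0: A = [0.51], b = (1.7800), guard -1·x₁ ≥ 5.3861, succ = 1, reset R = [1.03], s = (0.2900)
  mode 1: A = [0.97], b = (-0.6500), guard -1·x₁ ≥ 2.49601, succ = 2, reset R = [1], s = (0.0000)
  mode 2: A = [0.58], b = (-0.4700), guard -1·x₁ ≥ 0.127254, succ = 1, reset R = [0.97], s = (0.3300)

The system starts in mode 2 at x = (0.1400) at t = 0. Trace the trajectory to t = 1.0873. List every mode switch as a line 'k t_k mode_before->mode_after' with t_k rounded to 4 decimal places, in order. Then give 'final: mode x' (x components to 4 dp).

Mode 2: guard c·x = 0.1273 hit at Δt = 0.5785 (t = 0.5785), x⁻ = (-0.1273) → reset → x⁺ = (0.2066), jump to mode 1
Mode 1: flow for 0.5088 to horizon, guard not reached → x = (-0.0892)

1 0.5785 2->1
final: 1 -0.0892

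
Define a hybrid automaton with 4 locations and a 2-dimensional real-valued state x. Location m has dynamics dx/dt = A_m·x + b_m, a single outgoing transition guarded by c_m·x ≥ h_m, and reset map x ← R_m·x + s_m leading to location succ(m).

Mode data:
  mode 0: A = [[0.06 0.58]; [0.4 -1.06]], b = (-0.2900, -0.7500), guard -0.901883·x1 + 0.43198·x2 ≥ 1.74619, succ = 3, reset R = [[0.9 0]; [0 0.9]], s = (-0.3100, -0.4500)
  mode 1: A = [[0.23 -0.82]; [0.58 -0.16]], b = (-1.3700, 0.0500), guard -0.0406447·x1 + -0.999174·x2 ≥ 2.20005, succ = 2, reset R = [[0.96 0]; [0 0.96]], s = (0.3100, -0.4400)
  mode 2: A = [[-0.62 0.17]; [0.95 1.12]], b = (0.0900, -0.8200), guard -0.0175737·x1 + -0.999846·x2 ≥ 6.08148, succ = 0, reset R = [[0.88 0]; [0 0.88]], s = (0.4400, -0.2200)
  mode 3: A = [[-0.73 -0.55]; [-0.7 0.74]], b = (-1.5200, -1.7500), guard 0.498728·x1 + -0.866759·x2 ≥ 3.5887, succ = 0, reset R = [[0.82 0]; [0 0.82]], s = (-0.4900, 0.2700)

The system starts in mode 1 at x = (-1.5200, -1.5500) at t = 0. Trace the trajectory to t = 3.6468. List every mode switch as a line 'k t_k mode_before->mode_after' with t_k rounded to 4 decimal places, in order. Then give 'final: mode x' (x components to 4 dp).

Mode 1: guard c·x = 2.2001 hit at Δt = 0.9312 (t = 0.9312), x⁻ = (-1.7502, -2.1307) → reset → x⁺ = (-1.3702, -2.4854), jump to mode 2
Mode 2: guard c·x = 6.0815 hit at Δt = 0.5388 (t = 1.4700), x⁻ = (-1.2667, -6.0602) → reset → x⁺ = (-0.6747, -5.5529), jump to mode 0
Mode 0: guard c·x = 1.7462 hit at Δt = 0.9906 (t = 2.4606), x⁻ = (-3.3635, -2.9800) → reset → x⁺ = (-3.3372, -3.1320), jump to mode 3
Mode 3: guard c·x = 3.5887 hit at Δt = 0.6698 (t = 3.1304), x⁻ = (-1.6713, -5.1020) → reset → x⁺ = (-1.8605, -3.9137), jump to mode 0
Mode 0: flow for 0.5164 to horizon, guard not reached → x = (-3.0992, -2.9687)

1 0.9312 1->2
2 1.4700 2->0
3 2.4606 0->3
4 3.1304 3->0
final: 0 -3.0992 -2.9687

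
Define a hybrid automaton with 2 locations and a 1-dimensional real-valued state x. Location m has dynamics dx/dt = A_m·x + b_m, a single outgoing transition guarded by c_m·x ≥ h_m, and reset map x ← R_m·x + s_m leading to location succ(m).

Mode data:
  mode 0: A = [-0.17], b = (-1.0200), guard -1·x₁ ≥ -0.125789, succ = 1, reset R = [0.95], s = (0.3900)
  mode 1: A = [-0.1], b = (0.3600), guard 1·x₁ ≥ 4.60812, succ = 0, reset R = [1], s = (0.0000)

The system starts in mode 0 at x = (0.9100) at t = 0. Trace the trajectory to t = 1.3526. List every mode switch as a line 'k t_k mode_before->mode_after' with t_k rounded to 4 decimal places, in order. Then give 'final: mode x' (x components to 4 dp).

1 0.7086 0->1
final: 1 0.7023

Mode 0: guard c·x = -0.1258 hit at Δt = 0.7086 (t = 0.7086), x⁻ = (0.1258) → reset → x⁺ = (0.5095), jump to mode 1
Mode 1: flow for 0.6440 to horizon, guard not reached → x = (0.7023)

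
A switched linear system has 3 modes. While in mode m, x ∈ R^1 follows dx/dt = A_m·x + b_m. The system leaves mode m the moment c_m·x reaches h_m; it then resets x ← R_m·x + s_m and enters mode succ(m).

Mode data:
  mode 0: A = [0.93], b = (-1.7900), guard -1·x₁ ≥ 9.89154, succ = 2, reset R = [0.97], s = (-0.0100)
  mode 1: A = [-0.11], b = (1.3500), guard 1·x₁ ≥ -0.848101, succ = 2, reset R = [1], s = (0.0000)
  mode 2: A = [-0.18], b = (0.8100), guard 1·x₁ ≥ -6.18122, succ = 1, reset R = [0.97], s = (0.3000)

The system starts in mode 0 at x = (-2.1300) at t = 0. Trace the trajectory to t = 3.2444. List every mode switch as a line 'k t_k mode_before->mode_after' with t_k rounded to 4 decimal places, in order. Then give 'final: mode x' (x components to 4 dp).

Mode 0: guard c·x = 9.8915 hit at Δt = 1.1501 (t = 1.1501), x⁻ = (-9.8915) → reset → x⁺ = (-9.6048), jump to mode 2
Mode 2: guard c·x = -6.1812 hit at Δt = 1.5446 (t = 2.6947), x⁻ = (-6.1812) → reset → x⁺ = (-5.6958), jump to mode 1
Mode 1: flow for 0.5497 to horizon, guard not reached → x = (-4.6415)

1 1.1501 0->2
2 2.6947 2->1
final: 1 -4.6415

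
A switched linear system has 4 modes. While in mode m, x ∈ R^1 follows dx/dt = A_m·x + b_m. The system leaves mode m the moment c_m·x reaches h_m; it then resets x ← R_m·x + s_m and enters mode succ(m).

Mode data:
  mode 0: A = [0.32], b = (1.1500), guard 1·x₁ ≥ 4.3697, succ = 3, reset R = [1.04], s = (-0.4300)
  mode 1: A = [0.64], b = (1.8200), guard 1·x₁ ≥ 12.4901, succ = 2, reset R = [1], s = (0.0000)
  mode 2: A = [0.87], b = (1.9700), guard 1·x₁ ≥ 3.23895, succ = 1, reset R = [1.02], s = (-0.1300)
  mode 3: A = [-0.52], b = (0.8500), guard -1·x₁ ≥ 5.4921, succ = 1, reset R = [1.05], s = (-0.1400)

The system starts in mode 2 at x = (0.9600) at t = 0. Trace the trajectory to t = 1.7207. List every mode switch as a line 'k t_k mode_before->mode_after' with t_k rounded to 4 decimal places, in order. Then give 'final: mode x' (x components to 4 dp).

1 0.6145 2->1
final: 1 9.3709

Mode 2: guard c·x = 3.2389 hit at Δt = 0.6145 (t = 0.6145), x⁻ = (3.2389) → reset → x⁺ = (3.1737), jump to mode 1
Mode 1: flow for 1.1062 to horizon, guard not reached → x = (9.3709)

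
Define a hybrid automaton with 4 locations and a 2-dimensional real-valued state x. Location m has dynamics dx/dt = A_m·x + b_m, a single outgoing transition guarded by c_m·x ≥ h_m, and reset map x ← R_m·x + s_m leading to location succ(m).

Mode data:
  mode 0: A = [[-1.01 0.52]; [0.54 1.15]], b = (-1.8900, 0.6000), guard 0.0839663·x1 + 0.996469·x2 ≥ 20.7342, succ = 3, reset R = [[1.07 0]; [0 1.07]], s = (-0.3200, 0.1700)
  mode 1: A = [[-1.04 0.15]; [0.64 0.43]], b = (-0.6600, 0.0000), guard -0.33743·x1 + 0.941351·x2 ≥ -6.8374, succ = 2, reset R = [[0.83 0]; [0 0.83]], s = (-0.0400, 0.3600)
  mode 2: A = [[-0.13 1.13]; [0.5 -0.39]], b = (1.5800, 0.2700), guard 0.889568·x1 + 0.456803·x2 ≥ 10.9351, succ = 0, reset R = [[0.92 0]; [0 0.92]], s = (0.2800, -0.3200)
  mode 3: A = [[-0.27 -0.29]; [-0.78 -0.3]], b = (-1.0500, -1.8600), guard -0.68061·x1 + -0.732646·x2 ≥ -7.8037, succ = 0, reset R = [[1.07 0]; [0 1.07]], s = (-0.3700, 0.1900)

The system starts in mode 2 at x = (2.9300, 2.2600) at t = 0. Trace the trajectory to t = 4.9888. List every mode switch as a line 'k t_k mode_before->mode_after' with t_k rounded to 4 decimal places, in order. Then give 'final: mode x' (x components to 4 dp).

Mode 2: guard c·x = 10.9351 hit at Δt = 1.4518 (t = 1.4518), x⁻ = (9.6766, 5.0944) → reset → x⁺ = (9.1824, 4.3668), jump to mode 0
Mode 0: guard c·x = 20.7342 hit at Δt = 0.9347 (t = 2.3865), x⁻ = (6.2898, 20.2777) → reset → x⁺ = (6.4100, 21.8671), jump to mode 3
Mode 3: guard c·x = -7.8037 hit at Δt = 1.2204 (t = 3.6069), x⁻ = (-1.1986, 11.7648) → reset → x⁺ = (-1.6525, 12.7784), jump to mode 0
Mode 0: guard c·x = 20.7342 hit at Δt = 0.4111 (t = 4.0180), x⁻ = (1.1866, 20.7077) → reset → x⁺ = (0.9497, 22.3272), jump to mode 3
Mode 3: flow for 0.9708 to horizon, guard not reached → x = (-4.8398, 16.6573)

1 1.4518 2->0
2 2.3865 0->3
3 3.6069 3->0
4 4.0180 0->3
final: 3 -4.8398 16.6573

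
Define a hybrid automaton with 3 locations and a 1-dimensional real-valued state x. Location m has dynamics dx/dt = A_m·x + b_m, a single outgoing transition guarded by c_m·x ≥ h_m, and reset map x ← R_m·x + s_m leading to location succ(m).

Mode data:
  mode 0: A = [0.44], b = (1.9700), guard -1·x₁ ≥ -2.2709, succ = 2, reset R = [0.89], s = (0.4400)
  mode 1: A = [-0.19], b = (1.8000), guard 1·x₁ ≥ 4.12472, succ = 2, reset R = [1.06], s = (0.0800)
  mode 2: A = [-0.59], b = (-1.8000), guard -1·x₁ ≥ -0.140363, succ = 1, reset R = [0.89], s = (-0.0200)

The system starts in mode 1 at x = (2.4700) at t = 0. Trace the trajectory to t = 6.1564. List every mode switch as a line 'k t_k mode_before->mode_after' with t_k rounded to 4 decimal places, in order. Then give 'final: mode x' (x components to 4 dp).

Mode 1: guard c·x = 4.1247 hit at Δt = 1.4186 (t = 1.4186), x⁻ = (4.1247) → reset → x⁺ = (4.4522), jump to mode 2
Mode 2: guard c·x = -0.1404 hit at Δt = 1.4490 (t = 2.8676), x⁻ = (0.1404) → reset → x⁺ = (0.1049), jump to mode 1
Mode 1: guard c·x = 4.1247 hit at Δt = 2.9499 (t = 5.8175), x⁻ = (4.1247) → reset → x⁺ = (4.4522), jump to mode 2
Mode 2: flow for 0.3389 to horizon, guard not reached → x = (3.0924)

1 1.4186 1->2
2 2.8676 2->1
3 5.8175 1->2
final: 2 3.0924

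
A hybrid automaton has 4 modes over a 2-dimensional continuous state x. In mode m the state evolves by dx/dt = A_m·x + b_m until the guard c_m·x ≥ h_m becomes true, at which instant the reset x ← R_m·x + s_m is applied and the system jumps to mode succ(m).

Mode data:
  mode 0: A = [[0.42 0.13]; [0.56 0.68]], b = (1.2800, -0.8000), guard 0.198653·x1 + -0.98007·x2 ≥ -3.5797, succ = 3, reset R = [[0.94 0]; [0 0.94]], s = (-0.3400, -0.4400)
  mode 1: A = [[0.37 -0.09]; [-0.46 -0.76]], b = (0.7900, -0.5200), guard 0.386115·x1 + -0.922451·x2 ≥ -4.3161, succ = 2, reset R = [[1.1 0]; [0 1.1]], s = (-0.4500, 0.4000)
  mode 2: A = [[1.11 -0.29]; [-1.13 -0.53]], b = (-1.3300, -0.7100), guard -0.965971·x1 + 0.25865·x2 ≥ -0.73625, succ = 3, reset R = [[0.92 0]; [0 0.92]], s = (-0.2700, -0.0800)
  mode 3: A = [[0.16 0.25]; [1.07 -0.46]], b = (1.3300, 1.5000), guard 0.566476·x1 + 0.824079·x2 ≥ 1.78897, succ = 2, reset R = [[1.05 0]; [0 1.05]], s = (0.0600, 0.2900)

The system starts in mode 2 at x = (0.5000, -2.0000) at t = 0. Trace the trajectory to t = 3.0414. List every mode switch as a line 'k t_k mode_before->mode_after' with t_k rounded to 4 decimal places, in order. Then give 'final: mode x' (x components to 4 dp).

Mode 2: guard c·x = -0.7362 hit at Δt = 0.9101 (t = 0.9101), x⁻ = (0.2139, -2.0477) → reset → x⁺ = (-0.0732, -1.9638), jump to mode 3
Mode 3: guard c·x = 1.7890 hit at Δt = 1.2615 (t = 2.1716), x⁻ = (1.5839, 1.0821) → reset → x⁺ = (1.7231, 1.4262), jump to mode 2
Mode 2: flow for 0.8698 to horizon, guard not reached → x = (2.4534, -1.1738)

1 0.9101 2->3
2 2.1716 3->2
final: 2 2.4534 -1.1738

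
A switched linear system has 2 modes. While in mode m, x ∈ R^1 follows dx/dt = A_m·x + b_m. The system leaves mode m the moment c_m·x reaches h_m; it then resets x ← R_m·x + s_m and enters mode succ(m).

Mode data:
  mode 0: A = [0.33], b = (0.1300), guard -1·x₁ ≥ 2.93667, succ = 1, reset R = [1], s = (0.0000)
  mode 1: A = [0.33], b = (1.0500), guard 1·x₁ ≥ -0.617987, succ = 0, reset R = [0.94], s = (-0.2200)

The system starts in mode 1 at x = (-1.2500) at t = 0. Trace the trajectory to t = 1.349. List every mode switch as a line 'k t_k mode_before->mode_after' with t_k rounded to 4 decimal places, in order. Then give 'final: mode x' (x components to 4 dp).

Mode 1: guard c·x = -0.6180 hit at Δt = 0.8577 (t = 0.8577), x⁻ = (-0.6180) → reset → x⁺ = (-0.8009), jump to mode 0
Mode 0: flow for 0.4913 to horizon, guard not reached → x = (-0.8725)

1 0.8577 1->0
final: 0 -0.8725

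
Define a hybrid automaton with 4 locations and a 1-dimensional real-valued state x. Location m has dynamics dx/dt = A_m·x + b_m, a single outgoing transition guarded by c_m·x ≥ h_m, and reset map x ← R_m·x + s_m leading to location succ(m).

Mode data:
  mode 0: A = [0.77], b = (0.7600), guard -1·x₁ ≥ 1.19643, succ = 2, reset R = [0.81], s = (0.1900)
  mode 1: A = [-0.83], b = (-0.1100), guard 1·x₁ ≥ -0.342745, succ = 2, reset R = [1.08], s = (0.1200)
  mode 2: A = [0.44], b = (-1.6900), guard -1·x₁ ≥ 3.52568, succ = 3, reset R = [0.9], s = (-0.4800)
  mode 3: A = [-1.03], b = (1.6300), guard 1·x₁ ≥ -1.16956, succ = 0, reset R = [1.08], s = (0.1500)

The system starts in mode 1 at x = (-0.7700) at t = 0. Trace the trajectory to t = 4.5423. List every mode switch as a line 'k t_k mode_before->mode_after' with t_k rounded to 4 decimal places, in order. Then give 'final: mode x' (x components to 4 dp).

Mode 1: guard c·x = -0.3427 hit at Δt = 1.3366 (t = 1.3366), x⁻ = (-0.3427) → reset → x⁺ = (-0.2502), jump to mode 2
Mode 2: guard c·x = 3.5257 hit at Δt = 1.3367 (t = 2.6733), x⁻ = (-3.5257) → reset → x⁺ = (-3.6531), jump to mode 3
Mode 3: guard c·x = -1.1696 hit at Δt = 0.6244 (t = 3.2977), x⁻ = (-1.1696) → reset → x⁺ = (-1.1131), jump to mode 0
Mode 0: guard c·x = 1.1964 hit at Δt = 0.6586 (t = 3.9563), x⁻ = (-1.1964) → reset → x⁺ = (-0.7791), jump to mode 2
Mode 2: flow for 0.5860 to horizon, guard not reached → x = (-2.1379)

1 1.3366 1->2
2 2.6733 2->3
3 3.2977 3->0
4 3.9563 0->2
final: 2 -2.1379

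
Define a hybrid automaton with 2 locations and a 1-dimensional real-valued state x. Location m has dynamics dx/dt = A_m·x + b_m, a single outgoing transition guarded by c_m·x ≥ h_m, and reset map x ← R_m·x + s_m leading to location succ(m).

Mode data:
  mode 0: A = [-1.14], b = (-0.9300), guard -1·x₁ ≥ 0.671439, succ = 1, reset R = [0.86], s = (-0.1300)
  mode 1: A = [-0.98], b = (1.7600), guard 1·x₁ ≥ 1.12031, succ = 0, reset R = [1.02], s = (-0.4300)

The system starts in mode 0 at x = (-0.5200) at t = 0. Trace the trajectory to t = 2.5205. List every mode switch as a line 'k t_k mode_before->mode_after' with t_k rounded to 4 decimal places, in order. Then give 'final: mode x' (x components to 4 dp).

1 0.6293 0->1
2 1.9658 1->0
final: 0 -0.0036

Mode 0: guard c·x = 0.6714 hit at Δt = 0.6293 (t = 0.6293), x⁻ = (-0.6714) → reset → x⁺ = (-0.7074), jump to mode 1
Mode 1: guard c·x = 1.1203 hit at Δt = 1.3365 (t = 1.9658), x⁻ = (1.1203) → reset → x⁺ = (0.7127), jump to mode 0
Mode 0: flow for 0.5547 to horizon, guard not reached → x = (-0.0036)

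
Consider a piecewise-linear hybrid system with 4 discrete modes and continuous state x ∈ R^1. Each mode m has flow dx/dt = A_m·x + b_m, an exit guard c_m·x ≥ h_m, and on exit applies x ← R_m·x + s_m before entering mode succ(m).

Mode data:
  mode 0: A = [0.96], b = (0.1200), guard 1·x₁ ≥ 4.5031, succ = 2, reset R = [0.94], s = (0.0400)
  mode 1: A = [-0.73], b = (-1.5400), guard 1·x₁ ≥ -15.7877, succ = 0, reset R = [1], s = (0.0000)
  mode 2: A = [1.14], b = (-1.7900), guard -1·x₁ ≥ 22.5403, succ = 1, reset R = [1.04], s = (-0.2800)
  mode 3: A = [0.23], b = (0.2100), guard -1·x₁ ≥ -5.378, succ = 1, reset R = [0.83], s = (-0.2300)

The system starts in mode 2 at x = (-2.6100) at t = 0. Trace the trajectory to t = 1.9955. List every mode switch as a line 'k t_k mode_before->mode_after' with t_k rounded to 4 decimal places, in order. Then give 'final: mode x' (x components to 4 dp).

Mode 2: guard c·x = 22.5403 hit at Δt = 1.5371 (t = 1.5371), x⁻ = (-22.5403) → reset → x⁺ = (-23.7219), jump to mode 1
Mode 1: flow for 0.4584 to horizon, guard not reached → x = (-17.5754)

1 1.5371 2->1
final: 1 -17.5754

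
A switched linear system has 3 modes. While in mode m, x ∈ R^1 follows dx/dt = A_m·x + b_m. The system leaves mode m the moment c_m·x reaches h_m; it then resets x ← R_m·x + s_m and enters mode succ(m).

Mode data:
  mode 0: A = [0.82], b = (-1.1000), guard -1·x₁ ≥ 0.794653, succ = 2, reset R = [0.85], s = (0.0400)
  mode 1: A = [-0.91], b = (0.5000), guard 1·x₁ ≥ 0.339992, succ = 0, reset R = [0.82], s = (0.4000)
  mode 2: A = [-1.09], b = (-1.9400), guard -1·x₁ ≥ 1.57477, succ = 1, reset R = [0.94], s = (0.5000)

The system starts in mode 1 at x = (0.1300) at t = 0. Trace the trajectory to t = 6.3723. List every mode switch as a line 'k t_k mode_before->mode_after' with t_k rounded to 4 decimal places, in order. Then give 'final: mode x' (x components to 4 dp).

Mode 1: guard c·x = 0.3400 hit at Δt = 0.7631 (t = 0.7631), x⁻ = (0.3400) → reset → x⁺ = (0.6788), jump to mode 0
Mode 0: guard c·x = 0.7947 hit at Δt = 1.4274 (t = 2.1905), x⁻ = (-0.7947) → reset → x⁺ = (-0.6355), jump to mode 2
Mode 2: guard c·x = 1.5748 hit at Δt = 1.5774 (t = 3.7679), x⁻ = (-1.5748) → reset → x⁺ = (-0.9803), jump to mode 1
Mode 1: guard c·x = 0.3400 hit at Δt = 2.1850 (t = 5.9529), x⁻ = (0.3400) → reset → x⁺ = (0.6788), jump to mode 0
Mode 0: flow for 0.4194 to horizon, guard not reached → x = (0.4068)

1 0.7631 1->0
2 2.1905 0->2
3 3.7679 2->1
4 5.9529 1->0
final: 0 0.4068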